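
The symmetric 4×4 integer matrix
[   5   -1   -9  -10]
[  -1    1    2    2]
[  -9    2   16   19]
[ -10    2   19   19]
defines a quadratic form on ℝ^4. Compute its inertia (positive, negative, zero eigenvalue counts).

Answer: (3, 1, 0)

Derivation:
step 0: pivot 5 → sign +
step 1: pivot 4/5 → sign +
step 2: pivot -1/4 → sign −
step 3: pivot 3 → sign +
signature = (3, 1, 0)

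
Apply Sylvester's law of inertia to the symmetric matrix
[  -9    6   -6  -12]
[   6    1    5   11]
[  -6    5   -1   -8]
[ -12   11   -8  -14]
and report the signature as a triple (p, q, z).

step 0: pivot -9 → sign −
step 1: pivot 5 → sign +
step 2: pivot 14/5 → sign +
step 3: pivot 1/14 → sign +
signature = (3, 1, 0)

Answer: (3, 1, 0)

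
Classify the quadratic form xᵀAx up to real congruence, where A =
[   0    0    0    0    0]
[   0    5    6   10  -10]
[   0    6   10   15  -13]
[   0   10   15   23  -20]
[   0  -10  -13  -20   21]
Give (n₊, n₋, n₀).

step 0: pivot 5 → sign +
step 1: pivot 14/5 → sign +
step 2: pivot -3/14 → sign −
step 3: pivot 6 → sign +
step 4: row/col 4 already zero → sign 0
signature = (3, 1, 1)

Answer: (3, 1, 1)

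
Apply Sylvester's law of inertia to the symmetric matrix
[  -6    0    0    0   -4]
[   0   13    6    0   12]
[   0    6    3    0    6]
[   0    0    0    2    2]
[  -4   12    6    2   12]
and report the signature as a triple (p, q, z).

Answer: (4, 1, 0)

Derivation:
step 0: pivot -6 → sign −
step 1: pivot 13 → sign +
step 2: pivot 3/13 → sign +
step 3: pivot 2 → sign +
step 4: pivot 2/3 → sign +
signature = (4, 1, 0)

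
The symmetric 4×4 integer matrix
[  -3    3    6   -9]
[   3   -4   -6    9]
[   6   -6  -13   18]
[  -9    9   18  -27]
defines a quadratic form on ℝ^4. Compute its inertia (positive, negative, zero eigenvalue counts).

step 0: pivot -3 → sign −
step 1: pivot -1 → sign −
step 2: pivot -1 → sign −
step 3: row/col 3 already zero → sign 0
signature = (0, 3, 1)

Answer: (0, 3, 1)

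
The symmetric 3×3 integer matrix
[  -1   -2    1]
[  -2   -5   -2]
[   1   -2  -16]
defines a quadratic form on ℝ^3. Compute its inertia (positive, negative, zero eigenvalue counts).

Answer: (1, 2, 0)

Derivation:
step 0: pivot -1 → sign −
step 1: pivot -1 → sign −
step 2: pivot 1 → sign +
signature = (1, 2, 0)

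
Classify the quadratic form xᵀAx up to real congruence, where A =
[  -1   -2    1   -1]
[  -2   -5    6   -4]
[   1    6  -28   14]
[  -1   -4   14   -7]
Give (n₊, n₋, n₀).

step 0: pivot -1 → sign −
step 1: pivot -1 → sign −
step 2: pivot -11 → sign −
step 3: pivot 3/11 → sign +
signature = (1, 3, 0)

Answer: (1, 3, 0)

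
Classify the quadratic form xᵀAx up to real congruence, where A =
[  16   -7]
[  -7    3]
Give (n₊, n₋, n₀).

Answer: (1, 1, 0)

Derivation:
step 0: pivot 16 → sign +
step 1: pivot -1/16 → sign −
signature = (1, 1, 0)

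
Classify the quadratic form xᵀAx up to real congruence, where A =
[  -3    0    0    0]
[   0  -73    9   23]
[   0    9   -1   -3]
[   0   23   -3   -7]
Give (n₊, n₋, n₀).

Answer: (1, 2, 1)

Derivation:
step 0: pivot -3 → sign −
step 1: pivot -73 → sign −
step 2: pivot 8/73 → sign +
step 3: row/col 3 already zero → sign 0
signature = (1, 2, 1)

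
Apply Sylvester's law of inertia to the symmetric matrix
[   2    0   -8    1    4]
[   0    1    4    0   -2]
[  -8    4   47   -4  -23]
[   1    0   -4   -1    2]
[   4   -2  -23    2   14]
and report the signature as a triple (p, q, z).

Answer: (3, 2, 0)

Derivation:
step 0: pivot 2 → sign +
step 1: pivot 1 → sign +
step 2: pivot -1 → sign −
step 3: pivot -3/2 → sign −
step 4: pivot 3 → sign +
signature = (3, 2, 0)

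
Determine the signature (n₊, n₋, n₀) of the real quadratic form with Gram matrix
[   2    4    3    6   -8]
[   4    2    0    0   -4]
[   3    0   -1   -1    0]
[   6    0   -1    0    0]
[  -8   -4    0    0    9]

Answer: (3, 2, 0)

Derivation:
step 0: pivot 2 → sign +
step 1: pivot -6 → sign −
step 2: pivot 1/2 → sign +
step 3: pivot -2 → sign −
step 4: pivot 1 → sign +
signature = (3, 2, 0)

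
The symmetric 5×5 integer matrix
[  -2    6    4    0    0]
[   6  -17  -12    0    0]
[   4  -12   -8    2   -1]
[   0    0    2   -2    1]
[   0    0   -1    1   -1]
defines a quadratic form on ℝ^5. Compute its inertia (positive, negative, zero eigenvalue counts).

Answer: (2, 3, 0)

Derivation:
step 0: pivot -2 → sign −
step 1: pivot 1 → sign +
step 2: pivot -2 → sign −
step 3: pivot 2 → sign +
step 4: pivot -1/2 → sign −
signature = (2, 3, 0)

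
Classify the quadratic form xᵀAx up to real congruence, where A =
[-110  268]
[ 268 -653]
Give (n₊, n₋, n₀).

Answer: (0, 2, 0)

Derivation:
step 0: pivot -110 → sign −
step 1: pivot -3/55 → sign −
signature = (0, 2, 0)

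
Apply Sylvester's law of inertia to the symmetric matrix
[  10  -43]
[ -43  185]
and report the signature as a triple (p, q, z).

Answer: (2, 0, 0)

Derivation:
step 0: pivot 10 → sign +
step 1: pivot 1/10 → sign +
signature = (2, 0, 0)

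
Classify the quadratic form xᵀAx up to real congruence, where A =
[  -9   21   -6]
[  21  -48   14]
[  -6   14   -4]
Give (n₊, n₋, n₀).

Answer: (1, 1, 1)

Derivation:
step 0: pivot -9 → sign −
step 1: pivot 1 → sign +
step 2: row/col 2 already zero → sign 0
signature = (1, 1, 1)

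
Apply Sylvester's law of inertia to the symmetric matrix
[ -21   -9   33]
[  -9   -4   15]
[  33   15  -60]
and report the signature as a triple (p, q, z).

Answer: (0, 3, 0)

Derivation:
step 0: pivot -21 → sign −
step 1: pivot -1/7 → sign −
step 2: pivot -3 → sign −
signature = (0, 3, 0)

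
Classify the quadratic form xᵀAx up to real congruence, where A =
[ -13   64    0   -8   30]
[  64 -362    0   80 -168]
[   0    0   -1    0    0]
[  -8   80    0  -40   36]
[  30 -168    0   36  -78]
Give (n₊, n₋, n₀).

step 0: pivot -13 → sign −
step 1: pivot -610/13 → sign −
step 2: pivot -1 → sign −
step 3: pivot 24/305 → sign +
step 4: row/col 4 already zero → sign 0
signature = (1, 3, 1)

Answer: (1, 3, 1)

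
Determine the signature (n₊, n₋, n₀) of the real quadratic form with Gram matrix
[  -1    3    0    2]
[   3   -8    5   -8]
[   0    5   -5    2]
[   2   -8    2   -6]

Answer: (1, 3, 0)

Derivation:
step 0: pivot -1 → sign −
step 1: pivot 1 → sign +
step 2: pivot -30 → sign −
step 3: pivot -6/5 → sign −
signature = (1, 3, 0)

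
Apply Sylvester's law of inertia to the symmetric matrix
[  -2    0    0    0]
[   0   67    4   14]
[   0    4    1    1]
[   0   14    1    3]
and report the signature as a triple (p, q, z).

Answer: (3, 1, 0)

Derivation:
step 0: pivot -2 → sign −
step 1: pivot 67 → sign +
step 2: pivot 51/67 → sign +
step 3: pivot 2/51 → sign +
signature = (3, 1, 0)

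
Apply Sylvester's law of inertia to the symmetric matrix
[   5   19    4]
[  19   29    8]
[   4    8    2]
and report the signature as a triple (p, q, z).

step 0: pivot 5 → sign +
step 1: pivot -216/5 → sign −
step 2: row/col 2 already zero → sign 0
signature = (1, 1, 1)

Answer: (1, 1, 1)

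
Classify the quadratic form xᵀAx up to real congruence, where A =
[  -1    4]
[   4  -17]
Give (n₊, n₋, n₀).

step 0: pivot -1 → sign −
step 1: pivot -1 → sign −
signature = (0, 2, 0)

Answer: (0, 2, 0)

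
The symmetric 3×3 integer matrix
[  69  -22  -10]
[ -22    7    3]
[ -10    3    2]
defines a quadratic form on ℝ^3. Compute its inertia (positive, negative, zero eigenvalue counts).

step 0: pivot 69 → sign +
step 1: pivot -1/69 → sign −
step 2: pivot 3 → sign +
signature = (2, 1, 0)

Answer: (2, 1, 0)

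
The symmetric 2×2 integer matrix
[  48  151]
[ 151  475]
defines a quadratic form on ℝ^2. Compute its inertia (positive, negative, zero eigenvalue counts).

step 0: pivot 48 → sign +
step 1: pivot -1/48 → sign −
signature = (1, 1, 0)

Answer: (1, 1, 0)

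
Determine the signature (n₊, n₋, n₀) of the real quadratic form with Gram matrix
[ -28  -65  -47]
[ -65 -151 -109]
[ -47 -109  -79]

Answer: (0, 2, 1)

Derivation:
step 0: pivot -28 → sign −
step 1: pivot -3/28 → sign −
step 2: row/col 2 already zero → sign 0
signature = (0, 2, 1)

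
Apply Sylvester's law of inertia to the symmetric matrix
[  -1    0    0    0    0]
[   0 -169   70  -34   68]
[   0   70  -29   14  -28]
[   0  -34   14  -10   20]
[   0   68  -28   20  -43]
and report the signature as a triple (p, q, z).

step 0: pivot -1 → sign −
step 1: pivot -169 → sign −
step 2: pivot -1/169 → sign −
step 3: pivot -2 → sign −
step 4: pivot -3 → sign −
signature = (0, 5, 0)

Answer: (0, 5, 0)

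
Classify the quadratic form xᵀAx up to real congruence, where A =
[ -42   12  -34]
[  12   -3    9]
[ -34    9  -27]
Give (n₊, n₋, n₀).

Answer: (1, 2, 0)

Derivation:
step 0: pivot -42 → sign −
step 1: pivot 3/7 → sign +
step 2: pivot -2/3 → sign −
signature = (1, 2, 0)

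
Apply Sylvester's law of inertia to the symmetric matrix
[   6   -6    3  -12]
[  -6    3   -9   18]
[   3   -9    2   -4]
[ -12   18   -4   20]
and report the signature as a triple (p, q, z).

Answer: (2, 1, 1)

Derivation:
step 0: pivot 6 → sign +
step 1: pivot -3 → sign −
step 2: pivot 25/2 → sign +
step 3: row/col 3 already zero → sign 0
signature = (2, 1, 1)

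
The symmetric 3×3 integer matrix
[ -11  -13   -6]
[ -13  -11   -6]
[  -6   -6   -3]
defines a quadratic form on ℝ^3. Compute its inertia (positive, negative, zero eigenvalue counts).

Answer: (1, 1, 1)

Derivation:
step 0: pivot -11 → sign −
step 1: pivot 48/11 → sign +
step 2: row/col 2 already zero → sign 0
signature = (1, 1, 1)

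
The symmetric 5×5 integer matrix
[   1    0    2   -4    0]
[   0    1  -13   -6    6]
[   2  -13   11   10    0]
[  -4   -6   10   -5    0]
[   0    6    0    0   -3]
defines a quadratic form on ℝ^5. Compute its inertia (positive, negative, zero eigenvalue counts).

Answer: (3, 2, 0)

Derivation:
step 0: pivot 1 → sign +
step 1: pivot 1 → sign +
step 2: pivot -162 → sign −
step 3: pivot -313/9 → sign −
step 4: pivot 3/313 → sign +
signature = (3, 2, 0)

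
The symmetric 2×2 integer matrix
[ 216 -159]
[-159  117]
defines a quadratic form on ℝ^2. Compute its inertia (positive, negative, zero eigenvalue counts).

Answer: (1, 1, 0)

Derivation:
step 0: pivot 216 → sign +
step 1: pivot -1/24 → sign −
signature = (1, 1, 0)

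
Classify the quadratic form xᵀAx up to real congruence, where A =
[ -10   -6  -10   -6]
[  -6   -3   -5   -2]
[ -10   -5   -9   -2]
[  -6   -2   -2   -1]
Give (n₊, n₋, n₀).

step 0: pivot -10 → sign −
step 1: pivot 3/5 → sign +
step 2: pivot -2/3 → sign −
step 3: pivot 1 → sign +
signature = (2, 2, 0)

Answer: (2, 2, 0)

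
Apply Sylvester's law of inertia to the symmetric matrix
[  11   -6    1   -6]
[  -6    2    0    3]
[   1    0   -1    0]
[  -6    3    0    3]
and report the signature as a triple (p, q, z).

step 0: pivot 11 → sign +
step 1: pivot -14/11 → sign −
step 2: pivot -6/7 → sign −
step 3: row/col 3 already zero → sign 0
signature = (1, 2, 1)

Answer: (1, 2, 1)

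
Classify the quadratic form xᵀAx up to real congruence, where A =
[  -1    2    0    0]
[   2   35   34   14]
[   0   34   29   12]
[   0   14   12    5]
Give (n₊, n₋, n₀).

step 0: pivot -1 → sign −
step 1: pivot 39 → sign +
step 2: pivot -25/39 → sign −
step 3: pivot 1/25 → sign +
signature = (2, 2, 0)

Answer: (2, 2, 0)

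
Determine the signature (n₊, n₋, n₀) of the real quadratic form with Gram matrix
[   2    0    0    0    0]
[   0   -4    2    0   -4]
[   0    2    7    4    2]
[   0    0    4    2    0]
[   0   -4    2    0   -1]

step 0: pivot 2 → sign +
step 1: pivot -4 → sign −
step 2: pivot 8 → sign +
step 3: pivot 3 → sign +
step 4: row/col 4 already zero → sign 0
signature = (3, 1, 1)

Answer: (3, 1, 1)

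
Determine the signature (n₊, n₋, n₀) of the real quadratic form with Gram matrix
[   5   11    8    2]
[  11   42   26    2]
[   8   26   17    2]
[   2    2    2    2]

Answer: (4, 0, 0)

Derivation:
step 0: pivot 5 → sign +
step 1: pivot 89/5 → sign +
step 2: pivot 21/89 → sign +
step 3: pivot 6/7 → sign +
signature = (4, 0, 0)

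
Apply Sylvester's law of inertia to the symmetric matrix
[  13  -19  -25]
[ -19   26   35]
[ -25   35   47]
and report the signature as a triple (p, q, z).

Answer: (2, 1, 0)

Derivation:
step 0: pivot 13 → sign +
step 1: pivot -23/13 → sign −
step 2: pivot 6/23 → sign +
signature = (2, 1, 0)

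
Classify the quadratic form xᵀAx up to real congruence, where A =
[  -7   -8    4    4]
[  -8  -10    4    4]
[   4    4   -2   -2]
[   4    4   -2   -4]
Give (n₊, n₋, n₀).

Answer: (1, 3, 0)

Derivation:
step 0: pivot -7 → sign −
step 1: pivot -6/7 → sign −
step 2: pivot 2/3 → sign +
step 3: pivot -2 → sign −
signature = (1, 3, 0)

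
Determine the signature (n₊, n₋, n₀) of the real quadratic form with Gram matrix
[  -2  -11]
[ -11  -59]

Answer: (1, 1, 0)

Derivation:
step 0: pivot -2 → sign −
step 1: pivot 3/2 → sign +
signature = (1, 1, 0)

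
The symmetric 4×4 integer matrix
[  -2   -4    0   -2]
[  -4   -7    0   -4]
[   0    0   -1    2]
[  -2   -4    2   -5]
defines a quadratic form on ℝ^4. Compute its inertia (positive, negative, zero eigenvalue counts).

step 0: pivot -2 → sign −
step 1: pivot 1 → sign +
step 2: pivot -1 → sign −
step 3: pivot 1 → sign +
signature = (2, 2, 0)

Answer: (2, 2, 0)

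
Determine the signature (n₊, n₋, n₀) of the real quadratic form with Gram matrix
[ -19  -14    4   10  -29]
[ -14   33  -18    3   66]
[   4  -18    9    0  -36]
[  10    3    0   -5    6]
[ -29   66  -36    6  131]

Answer: (2, 3, 0)

Derivation:
step 0: pivot -19 → sign −
step 1: pivot 823/19 → sign +
step 2: pivot -237/823 → sign −
step 3: pivot -14/79 → sign −
step 4: pivot 2/7 → sign +
signature = (2, 3, 0)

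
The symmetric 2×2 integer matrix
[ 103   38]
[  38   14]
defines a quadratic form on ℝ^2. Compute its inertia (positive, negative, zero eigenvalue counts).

Answer: (1, 1, 0)

Derivation:
step 0: pivot 103 → sign +
step 1: pivot -2/103 → sign −
signature = (1, 1, 0)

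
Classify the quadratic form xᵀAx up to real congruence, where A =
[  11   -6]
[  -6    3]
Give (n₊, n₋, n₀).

step 0: pivot 11 → sign +
step 1: pivot -3/11 → sign −
signature = (1, 1, 0)

Answer: (1, 1, 0)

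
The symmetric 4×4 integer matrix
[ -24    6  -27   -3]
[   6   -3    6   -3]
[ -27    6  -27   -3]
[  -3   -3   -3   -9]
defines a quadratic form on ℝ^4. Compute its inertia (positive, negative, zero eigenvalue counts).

Answer: (1, 3, 0)

Derivation:
step 0: pivot -24 → sign −
step 1: pivot -3/2 → sign −
step 2: pivot 15/4 → sign +
step 3: pivot -3/5 → sign −
signature = (1, 3, 0)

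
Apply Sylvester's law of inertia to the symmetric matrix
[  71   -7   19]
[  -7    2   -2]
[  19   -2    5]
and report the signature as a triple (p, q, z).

Answer: (2, 1, 0)

Derivation:
step 0: pivot 71 → sign +
step 1: pivot 93/71 → sign +
step 2: pivot -3/31 → sign −
signature = (2, 1, 0)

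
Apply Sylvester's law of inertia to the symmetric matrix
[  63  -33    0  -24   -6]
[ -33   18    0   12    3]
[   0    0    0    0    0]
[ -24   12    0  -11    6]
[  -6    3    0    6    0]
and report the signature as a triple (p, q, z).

Answer: (3, 1, 1)

Derivation:
step 0: pivot 63 → sign +
step 1: pivot 5/7 → sign +
step 2: pivot -103/5 → sign −
step 3: pivot 3/103 → sign +
step 4: row/col 4 already zero → sign 0
signature = (3, 1, 1)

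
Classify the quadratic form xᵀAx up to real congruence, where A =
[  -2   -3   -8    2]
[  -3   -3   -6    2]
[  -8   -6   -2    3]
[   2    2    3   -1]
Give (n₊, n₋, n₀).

Answer: (3, 1, 0)

Derivation:
step 0: pivot -2 → sign −
step 1: pivot 3/2 → sign +
step 2: pivot 6 → sign +
step 3: pivot 1/6 → sign +
signature = (3, 1, 0)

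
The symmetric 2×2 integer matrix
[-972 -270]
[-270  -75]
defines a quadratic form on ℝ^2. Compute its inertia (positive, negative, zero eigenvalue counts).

Answer: (0, 1, 1)

Derivation:
step 0: pivot -972 → sign −
step 1: row/col 1 already zero → sign 0
signature = (0, 1, 1)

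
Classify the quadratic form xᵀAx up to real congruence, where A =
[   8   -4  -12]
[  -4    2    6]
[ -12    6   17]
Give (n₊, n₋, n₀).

Answer: (1, 1, 1)

Derivation:
step 0: pivot 8 → sign +
step 1: pivot -1 → sign −
step 2: row/col 2 already zero → sign 0
signature = (1, 1, 1)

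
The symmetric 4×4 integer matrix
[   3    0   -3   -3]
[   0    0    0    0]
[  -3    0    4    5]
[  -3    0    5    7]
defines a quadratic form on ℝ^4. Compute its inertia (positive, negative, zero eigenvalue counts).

Answer: (2, 0, 2)

Derivation:
step 0: pivot 3 → sign +
step 1: pivot 1 → sign +
step 2: row/col 2 already zero → sign 0
step 3: row/col 3 already zero → sign 0
signature = (2, 0, 2)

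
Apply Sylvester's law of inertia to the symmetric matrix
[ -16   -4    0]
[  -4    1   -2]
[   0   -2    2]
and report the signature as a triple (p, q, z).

step 0: pivot -16 → sign −
step 1: pivot 2 → sign +
step 2: row/col 2 already zero → sign 0
signature = (1, 1, 1)

Answer: (1, 1, 1)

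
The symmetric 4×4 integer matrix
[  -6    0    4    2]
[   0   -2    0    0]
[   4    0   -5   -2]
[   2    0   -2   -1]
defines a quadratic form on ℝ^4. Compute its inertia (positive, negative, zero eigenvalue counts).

step 0: pivot -6 → sign −
step 1: pivot -2 → sign −
step 2: pivot -7/3 → sign −
step 3: pivot -1/7 → sign −
signature = (0, 4, 0)

Answer: (0, 4, 0)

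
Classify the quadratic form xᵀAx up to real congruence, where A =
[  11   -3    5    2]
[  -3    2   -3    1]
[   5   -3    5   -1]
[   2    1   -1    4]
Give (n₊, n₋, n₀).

Answer: (4, 0, 0)

Derivation:
step 0: pivot 11 → sign +
step 1: pivot 13/11 → sign +
step 2: pivot 6/13 → sign +
step 3: pivot 3/2 → sign +
signature = (4, 0, 0)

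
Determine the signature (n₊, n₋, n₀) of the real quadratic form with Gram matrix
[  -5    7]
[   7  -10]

Answer: (0, 2, 0)

Derivation:
step 0: pivot -5 → sign −
step 1: pivot -1/5 → sign −
signature = (0, 2, 0)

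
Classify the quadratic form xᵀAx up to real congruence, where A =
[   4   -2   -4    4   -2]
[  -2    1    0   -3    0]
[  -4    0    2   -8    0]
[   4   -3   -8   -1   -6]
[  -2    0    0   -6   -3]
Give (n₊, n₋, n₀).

step 0: pivot 4 → sign +
step 1: pivot -2 → sign −
step 2: pivot 2 → sign +
step 3: pivot -3/2 → sign −
step 4: pivot -1 → sign −
signature = (2, 3, 0)

Answer: (2, 3, 0)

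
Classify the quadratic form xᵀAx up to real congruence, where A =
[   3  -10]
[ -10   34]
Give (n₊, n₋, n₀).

Answer: (2, 0, 0)

Derivation:
step 0: pivot 3 → sign +
step 1: pivot 2/3 → sign +
signature = (2, 0, 0)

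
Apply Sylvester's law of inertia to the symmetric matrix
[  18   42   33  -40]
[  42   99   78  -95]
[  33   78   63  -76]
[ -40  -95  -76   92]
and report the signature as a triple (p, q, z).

step 0: pivot 18 → sign +
step 1: pivot 1 → sign +
step 2: pivot 3/2 → sign +
step 3: pivot -1/3 → sign −
signature = (3, 1, 0)

Answer: (3, 1, 0)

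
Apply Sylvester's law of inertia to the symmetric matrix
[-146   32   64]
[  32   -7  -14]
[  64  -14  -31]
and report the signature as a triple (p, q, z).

Answer: (1, 2, 0)

Derivation:
step 0: pivot -146 → sign −
step 1: pivot 1/73 → sign +
step 2: pivot -3 → sign −
signature = (1, 2, 0)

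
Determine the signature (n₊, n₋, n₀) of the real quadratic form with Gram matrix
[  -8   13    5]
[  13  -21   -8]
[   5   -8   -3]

step 0: pivot -8 → sign −
step 1: pivot 1/8 → sign +
step 2: row/col 2 already zero → sign 0
signature = (1, 1, 1)

Answer: (1, 1, 1)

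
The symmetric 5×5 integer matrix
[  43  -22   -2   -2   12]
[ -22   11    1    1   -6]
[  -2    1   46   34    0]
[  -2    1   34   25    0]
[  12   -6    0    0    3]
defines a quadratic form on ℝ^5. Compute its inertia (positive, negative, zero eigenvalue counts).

Answer: (2, 3, 0)

Derivation:
step 0: pivot 43 → sign +
step 1: pivot -11/43 → sign −
step 2: pivot 505/11 → sign +
step 3: pivot -69/505 → sign −
step 4: pivot -3/23 → sign −
signature = (2, 3, 0)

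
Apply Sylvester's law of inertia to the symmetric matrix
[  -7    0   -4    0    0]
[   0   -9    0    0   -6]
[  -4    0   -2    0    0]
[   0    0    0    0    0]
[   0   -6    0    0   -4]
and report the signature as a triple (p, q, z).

Answer: (1, 2, 2)

Derivation:
step 0: pivot -7 → sign −
step 1: pivot -9 → sign −
step 2: pivot 2/7 → sign +
step 3: row/col 3 already zero → sign 0
step 4: row/col 4 already zero → sign 0
signature = (1, 2, 2)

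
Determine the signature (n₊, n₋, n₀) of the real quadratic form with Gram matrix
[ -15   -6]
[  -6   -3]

step 0: pivot -15 → sign −
step 1: pivot -3/5 → sign −
signature = (0, 2, 0)

Answer: (0, 2, 0)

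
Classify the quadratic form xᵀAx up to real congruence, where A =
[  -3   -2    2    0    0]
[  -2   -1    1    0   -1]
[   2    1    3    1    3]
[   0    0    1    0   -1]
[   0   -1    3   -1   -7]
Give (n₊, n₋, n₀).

step 0: pivot -3 → sign −
step 1: pivot 1/3 → sign +
step 2: pivot 4 → sign +
step 3: pivot -1/4 → sign −
step 4: pivot -2 → sign −
signature = (2, 3, 0)

Answer: (2, 3, 0)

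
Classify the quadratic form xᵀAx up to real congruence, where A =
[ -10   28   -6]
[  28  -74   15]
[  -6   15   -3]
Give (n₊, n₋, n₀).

Answer: (1, 2, 0)

Derivation:
step 0: pivot -10 → sign −
step 1: pivot 22/5 → sign +
step 2: pivot -3/22 → sign −
signature = (1, 2, 0)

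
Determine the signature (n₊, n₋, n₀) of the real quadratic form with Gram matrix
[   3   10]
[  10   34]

step 0: pivot 3 → sign +
step 1: pivot 2/3 → sign +
signature = (2, 0, 0)

Answer: (2, 0, 0)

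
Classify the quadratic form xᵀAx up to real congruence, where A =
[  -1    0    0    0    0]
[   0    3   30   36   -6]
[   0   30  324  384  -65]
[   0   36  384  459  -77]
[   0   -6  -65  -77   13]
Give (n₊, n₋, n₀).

Answer: (3, 2, 0)

Derivation:
step 0: pivot -1 → sign −
step 1: pivot 3 → sign +
step 2: pivot 24 → sign +
step 3: pivot 3 → sign +
step 4: pivot -1/24 → sign −
signature = (3, 2, 0)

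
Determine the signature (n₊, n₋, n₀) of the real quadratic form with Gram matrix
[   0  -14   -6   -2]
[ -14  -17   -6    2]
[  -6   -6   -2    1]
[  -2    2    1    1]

step 0: pivot -17 → sign −
step 1: pivot 196/17 → sign +
step 2: pivot 1/49 → sign +
step 3: row/col 3 already zero → sign 0
signature = (2, 1, 1)

Answer: (2, 1, 1)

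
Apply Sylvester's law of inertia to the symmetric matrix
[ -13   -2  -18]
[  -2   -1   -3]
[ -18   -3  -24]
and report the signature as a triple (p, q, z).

Answer: (1, 2, 0)

Derivation:
step 0: pivot -13 → sign −
step 1: pivot -9/13 → sign −
step 2: pivot 1 → sign +
signature = (1, 2, 0)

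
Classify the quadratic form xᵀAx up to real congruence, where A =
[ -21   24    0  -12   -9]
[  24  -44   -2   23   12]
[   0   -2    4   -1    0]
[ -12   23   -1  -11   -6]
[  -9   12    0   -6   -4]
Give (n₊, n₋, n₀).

step 0: pivot -21 → sign −
step 1: pivot -116/7 → sign −
step 2: pivot 123/29 → sign +
step 3: pivot 1/41 → sign +
step 4: row/col 4 already zero → sign 0
signature = (2, 2, 1)

Answer: (2, 2, 1)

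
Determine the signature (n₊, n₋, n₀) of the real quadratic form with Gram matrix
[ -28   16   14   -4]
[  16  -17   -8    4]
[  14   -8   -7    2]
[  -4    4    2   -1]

Answer: (0, 3, 1)

Derivation:
step 0: pivot -28 → sign −
step 1: pivot -55/7 → sign −
step 2: pivot -3/55 → sign −
step 3: row/col 3 already zero → sign 0
signature = (0, 3, 1)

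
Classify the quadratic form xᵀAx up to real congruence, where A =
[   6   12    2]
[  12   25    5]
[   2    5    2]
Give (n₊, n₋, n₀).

Answer: (3, 0, 0)

Derivation:
step 0: pivot 6 → sign +
step 1: pivot 1 → sign +
step 2: pivot 1/3 → sign +
signature = (3, 0, 0)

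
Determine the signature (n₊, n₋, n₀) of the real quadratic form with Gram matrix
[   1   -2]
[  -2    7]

Answer: (2, 0, 0)

Derivation:
step 0: pivot 1 → sign +
step 1: pivot 3 → sign +
signature = (2, 0, 0)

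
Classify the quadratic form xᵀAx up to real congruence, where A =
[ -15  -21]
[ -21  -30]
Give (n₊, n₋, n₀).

Answer: (0, 2, 0)

Derivation:
step 0: pivot -15 → sign −
step 1: pivot -3/5 → sign −
signature = (0, 2, 0)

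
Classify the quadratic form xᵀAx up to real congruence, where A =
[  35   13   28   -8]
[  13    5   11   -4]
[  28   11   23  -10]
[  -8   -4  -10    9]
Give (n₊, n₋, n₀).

Answer: (3, 1, 0)

Derivation:
step 0: pivot 35 → sign +
step 1: pivot 6/35 → sign +
step 2: pivot -3/2 → sign −
step 3: pivot 1 → sign +
signature = (3, 1, 0)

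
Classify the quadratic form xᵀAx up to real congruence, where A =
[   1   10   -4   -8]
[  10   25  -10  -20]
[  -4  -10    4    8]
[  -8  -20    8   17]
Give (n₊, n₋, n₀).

Answer: (2, 1, 1)

Derivation:
step 0: pivot 1 → sign +
step 1: pivot -75 → sign −
step 2: pivot 1 → sign +
step 3: row/col 3 already zero → sign 0
signature = (2, 1, 1)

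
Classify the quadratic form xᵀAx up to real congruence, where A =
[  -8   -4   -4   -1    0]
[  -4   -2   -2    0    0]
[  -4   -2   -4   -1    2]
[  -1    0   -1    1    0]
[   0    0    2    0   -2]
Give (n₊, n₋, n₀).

step 0: pivot -8 → sign −
step 1: pivot -2 → sign −
step 2: pivot 5/4 → sign +
step 3: pivot -1/5 → sign −
step 4: row/col 4 already zero → sign 0
signature = (1, 3, 1)

Answer: (1, 3, 1)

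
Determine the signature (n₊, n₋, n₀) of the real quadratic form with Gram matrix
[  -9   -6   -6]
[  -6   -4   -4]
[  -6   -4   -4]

Answer: (0, 1, 2)

Derivation:
step 0: pivot -9 → sign −
step 1: row/col 1 already zero → sign 0
step 2: row/col 2 already zero → sign 0
signature = (0, 1, 2)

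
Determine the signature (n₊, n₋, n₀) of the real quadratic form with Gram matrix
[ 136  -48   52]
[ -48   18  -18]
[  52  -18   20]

step 0: pivot 136 → sign +
step 1: pivot 18/17 → sign +
step 2: row/col 2 already zero → sign 0
signature = (2, 0, 1)

Answer: (2, 0, 1)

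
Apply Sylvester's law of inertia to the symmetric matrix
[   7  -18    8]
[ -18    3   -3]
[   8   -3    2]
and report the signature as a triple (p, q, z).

Answer: (1, 2, 0)

Derivation:
step 0: pivot 7 → sign +
step 1: pivot -303/7 → sign −
step 2: pivot -1/101 → sign −
signature = (1, 2, 0)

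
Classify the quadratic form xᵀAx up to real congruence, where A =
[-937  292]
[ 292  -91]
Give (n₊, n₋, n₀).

Answer: (0, 2, 0)

Derivation:
step 0: pivot -937 → sign −
step 1: pivot -3/937 → sign −
signature = (0, 2, 0)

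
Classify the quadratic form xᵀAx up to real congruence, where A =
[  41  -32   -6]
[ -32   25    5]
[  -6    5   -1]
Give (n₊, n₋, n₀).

Answer: (2, 1, 0)

Derivation:
step 0: pivot 41 → sign +
step 1: pivot 1/41 → sign +
step 2: pivot -6 → sign −
signature = (2, 1, 0)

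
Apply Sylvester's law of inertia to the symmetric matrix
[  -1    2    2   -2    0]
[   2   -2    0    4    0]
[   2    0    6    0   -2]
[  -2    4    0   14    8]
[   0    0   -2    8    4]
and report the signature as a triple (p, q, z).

Answer: (4, 1, 0)

Derivation:
step 0: pivot -1 → sign −
step 1: pivot 2 → sign +
step 2: pivot 2 → sign +
step 3: pivot 10 → sign +
step 4: pivot 2/5 → sign +
signature = (4, 1, 0)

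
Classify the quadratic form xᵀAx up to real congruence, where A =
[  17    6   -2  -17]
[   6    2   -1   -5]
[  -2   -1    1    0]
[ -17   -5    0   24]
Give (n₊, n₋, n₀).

step 0: pivot 17 → sign +
step 1: pivot -2/17 → sign −
step 2: pivot 3/2 → sign +
step 3: pivot 2 → sign +
signature = (3, 1, 0)

Answer: (3, 1, 0)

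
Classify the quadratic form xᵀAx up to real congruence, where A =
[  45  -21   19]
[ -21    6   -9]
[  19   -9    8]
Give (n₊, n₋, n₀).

Answer: (1, 2, 0)

Derivation:
step 0: pivot 45 → sign +
step 1: pivot -19/5 → sign −
step 2: pivot -1/57 → sign −
signature = (1, 2, 0)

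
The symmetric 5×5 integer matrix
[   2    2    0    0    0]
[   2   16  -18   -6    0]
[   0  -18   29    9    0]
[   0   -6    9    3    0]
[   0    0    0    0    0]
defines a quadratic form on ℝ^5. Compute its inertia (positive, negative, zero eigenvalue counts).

Answer: (4, 0, 1)

Derivation:
step 0: pivot 2 → sign +
step 1: pivot 14 → sign +
step 2: pivot 41/7 → sign +
step 3: pivot 6/41 → sign +
step 4: row/col 4 already zero → sign 0
signature = (4, 0, 1)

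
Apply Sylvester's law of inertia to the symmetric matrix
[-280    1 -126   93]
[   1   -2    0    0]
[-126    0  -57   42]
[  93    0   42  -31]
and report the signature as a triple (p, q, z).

step 0: pivot -280 → sign −
step 1: pivot -559/280 → sign −
step 2: pivot -111/559 → sign −
step 3: pivot -1/37 → sign −
signature = (0, 4, 0)

Answer: (0, 4, 0)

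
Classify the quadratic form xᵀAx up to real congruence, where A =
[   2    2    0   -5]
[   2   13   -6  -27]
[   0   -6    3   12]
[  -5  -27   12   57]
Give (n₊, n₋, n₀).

Answer: (3, 1, 0)

Derivation:
step 0: pivot 2 → sign +
step 1: pivot 11 → sign +
step 2: pivot -3/11 → sign −
step 3: pivot 1/2 → sign +
signature = (3, 1, 0)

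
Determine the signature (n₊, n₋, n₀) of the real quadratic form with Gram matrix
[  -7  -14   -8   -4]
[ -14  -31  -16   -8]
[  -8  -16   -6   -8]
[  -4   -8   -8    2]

step 0: pivot -7 → sign −
step 1: pivot -3 → sign −
step 2: pivot 22/7 → sign +
step 3: pivot 6/11 → sign +
signature = (2, 2, 0)

Answer: (2, 2, 0)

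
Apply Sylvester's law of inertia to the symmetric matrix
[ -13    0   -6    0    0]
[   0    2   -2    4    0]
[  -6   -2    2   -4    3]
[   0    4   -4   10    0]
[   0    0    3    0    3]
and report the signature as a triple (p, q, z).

Answer: (3, 2, 0)

Derivation:
step 0: pivot -13 → sign −
step 1: pivot 2 → sign +
step 2: pivot 36/13 → sign +
step 3: pivot 2 → sign +
step 4: pivot -1/4 → sign −
signature = (3, 2, 0)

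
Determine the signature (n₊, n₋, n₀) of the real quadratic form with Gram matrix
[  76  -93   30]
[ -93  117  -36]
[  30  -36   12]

Answer: (2, 0, 1)

Derivation:
step 0: pivot 76 → sign +
step 1: pivot 243/76 → sign +
step 2: row/col 2 already zero → sign 0
signature = (2, 0, 1)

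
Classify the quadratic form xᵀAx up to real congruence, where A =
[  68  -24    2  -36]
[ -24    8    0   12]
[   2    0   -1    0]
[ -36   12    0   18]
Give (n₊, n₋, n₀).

step 0: pivot 68 → sign +
step 1: pivot -8/17 → sign −
step 2: row/col 2 already zero → sign 0
step 3: row/col 3 already zero → sign 0
signature = (1, 1, 2)

Answer: (1, 1, 2)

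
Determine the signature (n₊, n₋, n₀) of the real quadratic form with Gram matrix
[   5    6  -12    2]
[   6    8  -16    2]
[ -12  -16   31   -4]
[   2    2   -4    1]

step 0: pivot 5 → sign +
step 1: pivot 4/5 → sign +
step 2: pivot -1 → sign −
step 3: row/col 3 already zero → sign 0
signature = (2, 1, 1)

Answer: (2, 1, 1)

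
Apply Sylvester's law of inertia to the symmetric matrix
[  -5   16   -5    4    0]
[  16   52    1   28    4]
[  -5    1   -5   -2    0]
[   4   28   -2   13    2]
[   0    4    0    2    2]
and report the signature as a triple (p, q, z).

step 0: pivot -5 → sign −
step 1: pivot 516/5 → sign +
step 2: pivot -375/172 → sign −
step 3: pivot 9/125 → sign +
step 4: pivot -2/9 → sign −
signature = (2, 3, 0)

Answer: (2, 3, 0)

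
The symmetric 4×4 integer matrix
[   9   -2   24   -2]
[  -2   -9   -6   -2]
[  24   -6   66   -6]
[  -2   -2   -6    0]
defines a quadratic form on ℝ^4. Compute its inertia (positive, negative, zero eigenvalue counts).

Answer: (3, 1, 0)

Derivation:
step 0: pivot 9 → sign +
step 1: pivot -85/9 → sign −
step 2: pivot 174/85 → sign +
step 3: pivot 2/29 → sign +
signature = (3, 1, 0)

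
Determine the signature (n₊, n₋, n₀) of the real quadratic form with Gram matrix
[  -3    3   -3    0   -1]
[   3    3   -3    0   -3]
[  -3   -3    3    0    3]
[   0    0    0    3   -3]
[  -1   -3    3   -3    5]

step 0: pivot -3 → sign −
step 1: pivot 6 → sign +
step 2: pivot 3 → sign +
step 3: pivot -1/3 → sign −
step 4: row/col 4 already zero → sign 0
signature = (2, 2, 1)

Answer: (2, 2, 1)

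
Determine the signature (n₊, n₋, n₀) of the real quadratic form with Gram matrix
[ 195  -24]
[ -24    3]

step 0: pivot 195 → sign +
step 1: pivot 3/65 → sign +
signature = (2, 0, 0)

Answer: (2, 0, 0)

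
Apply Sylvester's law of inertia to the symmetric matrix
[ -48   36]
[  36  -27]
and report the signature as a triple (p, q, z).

step 0: pivot -48 → sign −
step 1: row/col 1 already zero → sign 0
signature = (0, 1, 1)

Answer: (0, 1, 1)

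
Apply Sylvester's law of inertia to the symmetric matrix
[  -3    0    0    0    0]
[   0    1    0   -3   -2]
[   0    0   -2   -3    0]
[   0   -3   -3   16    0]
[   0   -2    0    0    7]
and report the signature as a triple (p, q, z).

Answer: (2, 3, 0)

Derivation:
step 0: pivot -3 → sign −
step 1: pivot 1 → sign +
step 2: pivot -2 → sign −
step 3: pivot 23/2 → sign +
step 4: pivot -3/23 → sign −
signature = (2, 3, 0)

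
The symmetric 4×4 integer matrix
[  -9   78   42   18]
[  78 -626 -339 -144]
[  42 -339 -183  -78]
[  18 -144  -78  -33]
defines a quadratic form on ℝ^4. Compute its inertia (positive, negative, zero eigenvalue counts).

Answer: (3, 1, 0)

Derivation:
step 0: pivot -9 → sign −
step 1: pivot 50 → sign +
step 2: pivot 1/2 → sign +
step 3: pivot 3/25 → sign +
signature = (3, 1, 0)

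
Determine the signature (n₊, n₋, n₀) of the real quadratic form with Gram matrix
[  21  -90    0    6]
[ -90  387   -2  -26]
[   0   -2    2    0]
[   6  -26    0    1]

Answer: (2, 2, 0)

Derivation:
step 0: pivot 21 → sign +
step 1: pivot 9/7 → sign +
step 2: pivot -10/9 → sign −
step 3: pivot -3/5 → sign −
signature = (2, 2, 0)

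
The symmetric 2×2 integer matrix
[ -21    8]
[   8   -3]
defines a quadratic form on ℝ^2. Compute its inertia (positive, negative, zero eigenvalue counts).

step 0: pivot -21 → sign −
step 1: pivot 1/21 → sign +
signature = (1, 1, 0)

Answer: (1, 1, 0)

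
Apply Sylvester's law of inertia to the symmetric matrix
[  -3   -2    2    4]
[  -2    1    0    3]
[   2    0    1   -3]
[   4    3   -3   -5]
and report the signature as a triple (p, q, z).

Answer: (3, 1, 0)

Derivation:
step 0: pivot -3 → sign −
step 1: pivot 7/3 → sign +
step 2: pivot 11/7 → sign +
step 3: pivot 3/11 → sign +
signature = (3, 1, 0)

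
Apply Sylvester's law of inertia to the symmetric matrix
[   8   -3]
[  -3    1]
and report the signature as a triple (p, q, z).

step 0: pivot 8 → sign +
step 1: pivot -1/8 → sign −
signature = (1, 1, 0)

Answer: (1, 1, 0)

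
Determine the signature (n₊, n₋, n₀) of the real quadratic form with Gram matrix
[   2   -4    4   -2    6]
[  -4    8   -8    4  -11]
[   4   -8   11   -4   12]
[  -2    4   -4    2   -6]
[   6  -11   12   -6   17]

step 0: pivot 2 → sign +
step 1: pivot 3 → sign +
step 2: pivot -1 → sign −
step 3: pivot 1 → sign +
step 4: row/col 4 already zero → sign 0
signature = (3, 1, 1)

Answer: (3, 1, 1)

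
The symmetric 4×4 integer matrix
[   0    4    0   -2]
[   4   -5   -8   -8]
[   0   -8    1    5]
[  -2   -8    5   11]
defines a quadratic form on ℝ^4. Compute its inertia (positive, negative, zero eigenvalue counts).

step 0: pivot -5 → sign −
step 1: pivot 16/5 → sign +
step 2: pivot 1 → sign +
step 3: pivot 3/4 → sign +
signature = (3, 1, 0)

Answer: (3, 1, 0)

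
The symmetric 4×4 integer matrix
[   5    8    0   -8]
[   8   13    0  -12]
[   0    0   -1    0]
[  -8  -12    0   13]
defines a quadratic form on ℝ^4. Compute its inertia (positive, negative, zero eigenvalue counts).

step 0: pivot 5 → sign +
step 1: pivot 1/5 → sign +
step 2: pivot -1 → sign −
step 3: pivot -3 → sign −
signature = (2, 2, 0)

Answer: (2, 2, 0)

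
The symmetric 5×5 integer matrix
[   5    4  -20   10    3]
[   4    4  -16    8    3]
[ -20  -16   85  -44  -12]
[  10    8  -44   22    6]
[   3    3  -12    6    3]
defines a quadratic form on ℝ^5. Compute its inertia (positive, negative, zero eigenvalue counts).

Answer: (4, 1, 0)

Derivation:
step 0: pivot 5 → sign +
step 1: pivot 4/5 → sign +
step 2: pivot 5 → sign +
step 3: pivot -6/5 → sign −
step 4: pivot 3/4 → sign +
signature = (4, 1, 0)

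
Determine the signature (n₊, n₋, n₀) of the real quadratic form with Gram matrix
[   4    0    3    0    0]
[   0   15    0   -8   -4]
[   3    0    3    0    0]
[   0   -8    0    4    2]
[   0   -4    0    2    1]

step 0: pivot 4 → sign +
step 1: pivot 15 → sign +
step 2: pivot 3/4 → sign +
step 3: pivot -4/15 → sign −
step 4: row/col 4 already zero → sign 0
signature = (3, 1, 1)

Answer: (3, 1, 1)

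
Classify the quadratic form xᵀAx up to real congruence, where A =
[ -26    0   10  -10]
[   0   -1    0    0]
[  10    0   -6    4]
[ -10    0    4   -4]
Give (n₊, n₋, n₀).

Answer: (0, 4, 0)

Derivation:
step 0: pivot -26 → sign −
step 1: pivot -1 → sign −
step 2: pivot -28/13 → sign −
step 3: pivot -1/7 → sign −
signature = (0, 4, 0)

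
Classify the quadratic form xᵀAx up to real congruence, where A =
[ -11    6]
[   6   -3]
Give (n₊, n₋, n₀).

step 0: pivot -11 → sign −
step 1: pivot 3/11 → sign +
signature = (1, 1, 0)

Answer: (1, 1, 0)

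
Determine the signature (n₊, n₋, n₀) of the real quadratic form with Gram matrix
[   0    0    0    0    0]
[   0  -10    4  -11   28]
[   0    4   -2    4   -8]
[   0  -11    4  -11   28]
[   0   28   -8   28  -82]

step 0: pivot -10 → sign −
step 1: pivot -2/5 → sign −
step 2: pivot 3/2 → sign +
step 3: pivot -2 → sign −
step 4: row/col 4 already zero → sign 0
signature = (1, 3, 1)

Answer: (1, 3, 1)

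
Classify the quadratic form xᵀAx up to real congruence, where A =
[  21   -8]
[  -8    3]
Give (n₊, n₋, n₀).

Answer: (1, 1, 0)

Derivation:
step 0: pivot 21 → sign +
step 1: pivot -1/21 → sign −
signature = (1, 1, 0)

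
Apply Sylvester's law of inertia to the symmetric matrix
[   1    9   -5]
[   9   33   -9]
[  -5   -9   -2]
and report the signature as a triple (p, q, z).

step 0: pivot 1 → sign +
step 1: pivot -48 → sign −
step 2: row/col 2 already zero → sign 0
signature = (1, 1, 1)

Answer: (1, 1, 1)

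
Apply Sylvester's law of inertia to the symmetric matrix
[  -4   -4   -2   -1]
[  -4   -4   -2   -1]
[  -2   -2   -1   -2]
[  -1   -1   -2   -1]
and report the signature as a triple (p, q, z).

Answer: (1, 2, 1)

Derivation:
step 0: pivot -4 → sign −
step 1: pivot -3/4 → sign −
step 2: pivot 3 → sign +
step 3: row/col 3 already zero → sign 0
signature = (1, 2, 1)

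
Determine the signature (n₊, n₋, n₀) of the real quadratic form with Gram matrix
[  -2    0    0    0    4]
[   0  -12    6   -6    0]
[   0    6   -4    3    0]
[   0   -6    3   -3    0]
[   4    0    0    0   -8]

step 0: pivot -2 → sign −
step 1: pivot -12 → sign −
step 2: pivot -1 → sign −
step 3: row/col 3 already zero → sign 0
step 4: row/col 4 already zero → sign 0
signature = (0, 3, 2)

Answer: (0, 3, 2)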